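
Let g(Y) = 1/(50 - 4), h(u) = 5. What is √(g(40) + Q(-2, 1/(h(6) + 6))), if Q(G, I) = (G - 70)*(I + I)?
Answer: I*√3346178/506 ≈ 3.6151*I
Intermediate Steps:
g(Y) = 1/46
Q(G, I) = 2*I*(-70 + G) (Q(G, I) = (-70 + G)*(2*I) = 2*I*(-70 + G))
√(g(40) + Q(-2, 1/(h(6) + 6))) = √(1/46 + 2*(-70 - 2)/(5 + 6)) = √(1/46 + 2*(-72)/11) = √(1/46 + 2*(1/11)*(-72)) = √(1/46 - 144/11) = √(-6613/506) = I*√3346178/506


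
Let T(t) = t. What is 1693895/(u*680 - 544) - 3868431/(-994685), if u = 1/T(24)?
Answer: -721241625924/219825385 ≈ -3281.0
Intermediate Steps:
u = 1/24 ≈ 0.041667
1693895/(u*680 - 544) - 3868431/(-994685) = 1693895/((1/24)*680 - 544) - 3868431/(-994685) = 1693895/(85/3 - 544) - 3868431*(-1/994685) = 1693895/(-1547/3) + 3868431/994685 = 1693895*(-3/1547) + 3868431/994685 = -725955/221 + 3868431/994685 = -721241625924/219825385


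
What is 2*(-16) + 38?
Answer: 6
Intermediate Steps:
2*(-16) + 38 = -32 + 38 = 6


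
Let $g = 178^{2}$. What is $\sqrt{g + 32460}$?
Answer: $4 \sqrt{4009} \approx 253.27$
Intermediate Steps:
$g = 31684$
$\sqrt{g + 32460} = \sqrt{31684 + 32460} = \sqrt{64144} = 4 \sqrt{4009}$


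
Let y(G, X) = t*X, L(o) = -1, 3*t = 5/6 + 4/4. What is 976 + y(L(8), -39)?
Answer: 5713/6 ≈ 952.17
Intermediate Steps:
t = 11/18 (t = (5/6 + 4/4)/3 = (5*(⅙) + 4*(¼))/3 = (⅚ + 1)/3 = (⅓)*(11/6) = 11/18 ≈ 0.61111)
y(G, X) = 11*X/18
976 + y(L(8), -39) = 976 + (11/18)*(-39) = 976 - 143/6 = 5713/6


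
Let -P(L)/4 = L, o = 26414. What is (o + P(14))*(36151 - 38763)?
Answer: -68847096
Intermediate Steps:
P(L) = -4*L
(o + P(14))*(36151 - 38763) = (26414 - 4*14)*(36151 - 38763) = (26414 - 56)*(-2612) = 26358*(-2612) = -68847096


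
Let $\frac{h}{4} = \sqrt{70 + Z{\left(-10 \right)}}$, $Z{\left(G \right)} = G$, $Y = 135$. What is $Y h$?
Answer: $1080 \sqrt{15} \approx 4182.8$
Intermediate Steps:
$h = 8 \sqrt{15}$ ($h = 4 \sqrt{70 - 10} = 4 \sqrt{60} = 4 \cdot 2 \sqrt{15} = 8 \sqrt{15} \approx 30.984$)
$Y h = 135 \cdot 8 \sqrt{15} = 1080 \sqrt{15}$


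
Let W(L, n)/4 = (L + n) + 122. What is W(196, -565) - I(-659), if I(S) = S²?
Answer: -435269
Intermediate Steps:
W(L, n) = 488 + 4*L + 4*n (W(L, n) = 4*((L + n) + 122) = 4*(122 + L + n) = 488 + 4*L + 4*n)
W(196, -565) - I(-659) = (488 + 4*196 + 4*(-565)) - 1*(-659)² = (488 + 784 - 2260) - 1*434281 = -988 - 434281 = -435269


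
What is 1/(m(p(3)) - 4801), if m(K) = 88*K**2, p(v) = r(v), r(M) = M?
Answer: -1/4009 ≈ -0.00024944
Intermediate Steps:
p(v) = v
1/(m(p(3)) - 4801) = 1/(88*3**2 - 4801) = 1/(88*9 - 4801) = 1/(792 - 4801) = 1/(-4009) = -1/4009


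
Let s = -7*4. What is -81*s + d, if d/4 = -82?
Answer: 1940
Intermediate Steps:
d = -328 (d = 4*(-82) = -328)
s = -28
-81*s + d = -81*(-28) - 328 = 2268 - 328 = 1940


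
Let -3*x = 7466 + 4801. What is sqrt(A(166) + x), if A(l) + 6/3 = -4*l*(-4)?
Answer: I*sqrt(1435) ≈ 37.881*I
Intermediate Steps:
x = -4089 (x = -(7466 + 4801)/3 = -1/3*12267 = -4089)
A(l) = -2 + 16*l (A(l) = -2 - 4*l*(-4) = -2 + 16*l)
sqrt(A(166) + x) = sqrt((-2 + 16*166) - 4089) = sqrt((-2 + 2656) - 4089) = sqrt(2654 - 4089) = sqrt(-1435) = I*sqrt(1435)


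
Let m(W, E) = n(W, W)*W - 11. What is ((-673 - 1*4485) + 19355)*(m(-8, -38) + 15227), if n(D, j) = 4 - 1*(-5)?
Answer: 214999368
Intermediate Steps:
n(D, j) = 9 (n(D, j) = 4 + 5 = 9)
m(W, E) = -11 + 9*W (m(W, E) = 9*W - 11 = -11 + 9*W)
((-673 - 1*4485) + 19355)*(m(-8, -38) + 15227) = ((-673 - 1*4485) + 19355)*((-11 + 9*(-8)) + 15227) = ((-673 - 4485) + 19355)*((-11 - 72) + 15227) = (-5158 + 19355)*(-83 + 15227) = 14197*15144 = 214999368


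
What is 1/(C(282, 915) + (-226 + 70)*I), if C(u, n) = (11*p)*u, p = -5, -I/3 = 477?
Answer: 1/207726 ≈ 4.8140e-6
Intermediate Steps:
I = -1431 (I = -3*477 = -1431)
C(u, n) = -55*u (C(u, n) = (11*(-5))*u = -55*u)
1/(C(282, 915) + (-226 + 70)*I) = 1/(-55*282 + (-226 + 70)*(-1431)) = 1/(-15510 - 156*(-1431)) = 1/(-15510 + 223236) = 1/207726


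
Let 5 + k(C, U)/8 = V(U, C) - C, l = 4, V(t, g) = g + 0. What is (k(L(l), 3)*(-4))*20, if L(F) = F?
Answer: 3200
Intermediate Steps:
V(t, g) = g
k(C, U) = -40 (k(C, U) = -40 + 8*(C - C) = -40 + 8*0 = -40 + 0 = -40)
(k(L(l), 3)*(-4))*20 = -40*(-4)*20 = 160*20 = 3200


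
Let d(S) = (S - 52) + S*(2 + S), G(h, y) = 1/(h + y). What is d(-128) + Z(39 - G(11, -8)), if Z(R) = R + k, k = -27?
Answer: 47879/3 ≈ 15960.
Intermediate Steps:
d(S) = -52 + S + S*(2 + S) (d(S) = (-52 + S) + S*(2 + S) = -52 + S + S*(2 + S))
Z(R) = -27 + R (Z(R) = R - 27 = -27 + R)
d(-128) + Z(39 - G(11, -8)) = (-52 + (-128)**2 + 3*(-128)) + (-27 + (39 - 1/(11 - 8))) = (-52 + 16384 - 384) + (-27 + (39 - 1/3)) = 15948 + (-27 + (39 - 1*1/3)) = 15948 + (-27 + (39 - 1/3)) = 15948 + (-27 + 116/3) = 15948 + 35/3 = 47879/3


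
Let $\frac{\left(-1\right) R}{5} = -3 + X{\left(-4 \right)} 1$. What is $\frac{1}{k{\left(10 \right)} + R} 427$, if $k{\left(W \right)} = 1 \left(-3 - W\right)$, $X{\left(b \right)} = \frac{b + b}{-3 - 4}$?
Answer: $- \frac{2989}{26} \approx -114.96$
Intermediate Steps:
$X{\left(b \right)} = - \frac{2 b}{7}$ ($X{\left(b \right)} = \frac{2 b}{-7} = 2 b \left(- \frac{1}{7}\right) = - \frac{2 b}{7}$)
$R = \frac{65}{7}$ ($R = - 5 \left(-3 + \left(- \frac{2}{7}\right) \left(-4\right) 1\right) = - 5 \left(-3 + \frac{8}{7} \cdot 1\right) = - 5 \left(-3 + \frac{8}{7}\right) = \left(-5\right) \left(- \frac{13}{7}\right) = \frac{65}{7} \approx 9.2857$)
$k{\left(W \right)} = -3 - W$
$\frac{1}{k{\left(10 \right)} + R} 427 = \frac{1}{\left(-3 - 10\right) + \frac{65}{7}} \cdot 427 = \frac{1}{-13 + \frac{65}{7}} \cdot 427 = \frac{1}{- \frac{26}{7}} \cdot 427 = \left(- \frac{7}{26}\right) 427 = - \frac{2989}{26}$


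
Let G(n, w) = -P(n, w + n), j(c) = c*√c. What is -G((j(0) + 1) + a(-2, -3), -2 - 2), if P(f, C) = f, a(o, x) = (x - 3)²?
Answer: 37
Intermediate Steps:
j(c) = c^(3/2)
a(o, x) = (-3 + x)²
G(n, w) = -n
-G((j(0) + 1) + a(-2, -3), -2 - 2) = -(-1)*((0^(3/2) + 1) + (-3 - 3)²) = -(-1)*((0 + 1) + (-6)²) = -(-1)*(1 + 36) = -(-1)*37 = -1*(-37) = 37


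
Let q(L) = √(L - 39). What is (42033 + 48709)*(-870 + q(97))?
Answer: -78945540 + 90742*√58 ≈ -7.8254e+7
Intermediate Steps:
q(L) = √(-39 + L)
(42033 + 48709)*(-870 + q(97)) = (42033 + 48709)*(-870 + √(-39 + 97)) = 90742*(-870 + √58) = -78945540 + 90742*√58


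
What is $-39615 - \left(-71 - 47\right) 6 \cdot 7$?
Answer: $-34659$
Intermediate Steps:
$-39615 - \left(-71 - 47\right) 6 \cdot 7 = -39615 - \left(-118\right) 42 = -39615 - -4956 = -39615 + 4956 = -34659$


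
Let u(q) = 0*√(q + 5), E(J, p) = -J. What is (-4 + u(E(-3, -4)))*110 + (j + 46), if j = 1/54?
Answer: -21275/54 ≈ -393.98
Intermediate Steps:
j = 1/54 ≈ 0.018519
u(q) = 0 (u(q) = 0*√(5 + q) = 0)
(-4 + u(E(-3, -4)))*110 + (j + 46) = (-4 + 0)*110 + (1/54 + 46) = -4*110 + 2485/54 = -440 + 2485/54 = -21275/54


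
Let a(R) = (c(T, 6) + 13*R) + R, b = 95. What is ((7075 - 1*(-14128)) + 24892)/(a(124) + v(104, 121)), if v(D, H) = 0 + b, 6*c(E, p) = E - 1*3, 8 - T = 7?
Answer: 138285/5492 ≈ 25.179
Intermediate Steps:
T = 1 (T = 8 - 1*7 = 8 - 7 = 1)
c(E, p) = -½ + E/6 (c(E, p) = (E - 1*3)/6 = (E - 3)/6 = (-3 + E)/6 = -½ + E/6)
v(D, H) = 95 (v(D, H) = 0 + 95 = 95)
a(R) = -⅓ + 14*R (a(R) = ((-½ + (⅙)*1) + 13*R) + R = ((-½ + ⅙) + 13*R) + R = (-⅓ + 13*R) + R = -⅓ + 14*R)
((7075 - 1*(-14128)) + 24892)/(a(124) + v(104, 121)) = ((7075 - 1*(-14128)) + 24892)/((-⅓ + 14*124) + 95) = ((7075 + 14128) + 24892)/((-⅓ + 1736) + 95) = (21203 + 24892)/(5207/3 + 95) = 46095/(5492/3) = 46095*(3/5492) = 138285/5492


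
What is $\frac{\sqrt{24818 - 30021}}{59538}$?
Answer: $\frac{11 i \sqrt{43}}{59538} \approx 0.0012115 i$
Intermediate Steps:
$\frac{\sqrt{24818 - 30021}}{59538} = \sqrt{-5203} \cdot \frac{1}{59538} = 11 i \sqrt{43} \cdot \frac{1}{59538} = \frac{11 i \sqrt{43}}{59538}$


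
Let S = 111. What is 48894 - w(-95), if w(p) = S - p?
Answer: 48688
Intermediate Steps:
w(p) = 111 - p
48894 - w(-95) = 48894 - (111 - 1*(-95)) = 48894 - (111 + 95) = 48894 - 1*206 = 48894 - 206 = 48688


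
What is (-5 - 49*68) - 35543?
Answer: -38880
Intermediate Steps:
(-5 - 49*68) - 35543 = (-5 - 3332) - 35543 = -3337 - 35543 = -38880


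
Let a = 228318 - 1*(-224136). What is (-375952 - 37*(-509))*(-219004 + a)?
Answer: -83369430550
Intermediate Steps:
a = 452454 (a = 228318 + 224136 = 452454)
(-375952 - 37*(-509))*(-219004 + a) = (-375952 - 37*(-509))*(-219004 + 452454) = (-375952 + 18833)*233450 = -357119*233450 = -83369430550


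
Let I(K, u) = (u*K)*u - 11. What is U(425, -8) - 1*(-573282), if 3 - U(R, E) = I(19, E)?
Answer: 572080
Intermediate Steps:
I(K, u) = -11 + K*u² (I(K, u) = (K*u)*u - 11 = K*u² - 11 = -11 + K*u²)
U(R, E) = 14 - 19*E² (U(R, E) = 3 - (-11 + 19*E²) = 3 + (11 - 19*E²) = 14 - 19*E²)
U(425, -8) - 1*(-573282) = (14 - 19*(-8)²) - 1*(-573282) = (14 - 19*64) + 573282 = (14 - 1216) + 573282 = -1202 + 573282 = 572080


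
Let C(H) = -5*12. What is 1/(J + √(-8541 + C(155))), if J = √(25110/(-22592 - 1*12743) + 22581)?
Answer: 7067/(3*√125301761515 + 7067*I*√8601) ≈ 0.0048192 - 0.0029743*I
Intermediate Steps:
J = 3*√125301761515/7067 (J = √(25110/(-22592 - 12743) + 22581) = √(25110/(-35335) + 22581) = √(25110*(-1/35335) + 22581) = √(-5022/7067 + 22581) = √(159574905/7067) = 3*√125301761515/7067 ≈ 150.27)
C(H) = -60
1/(J + √(-8541 + C(155))) = 1/(3*√125301761515/7067 + √(-8541 - 60)) = 1/(3*√125301761515/7067 + √(-8601)) = 1/(3*√125301761515/7067 + I*√8601)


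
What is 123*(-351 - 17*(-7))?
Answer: -28536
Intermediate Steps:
123*(-351 - 17*(-7)) = 123*(-351 + 119) = 123*(-232) = -28536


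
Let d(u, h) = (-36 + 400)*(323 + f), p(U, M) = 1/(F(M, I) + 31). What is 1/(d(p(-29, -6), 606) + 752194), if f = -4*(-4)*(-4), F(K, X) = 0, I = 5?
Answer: 1/846470 ≈ 1.1814e-6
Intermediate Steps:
f = -64 (f = 16*(-4) = -64)
p(U, M) = 1/31 (p(U, M) = 1/(0 + 31) = 1/31)
d(u, h) = 94276 (d(u, h) = (-36 + 400)*(323 - 64) = 364*259 = 94276)
1/(d(p(-29, -6), 606) + 752194) = 1/(94276 + 752194) = 1/846470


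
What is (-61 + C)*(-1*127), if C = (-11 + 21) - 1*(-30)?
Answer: 2667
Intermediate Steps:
C = 40 (C = 10 + 30 = 40)
(-61 + C)*(-1*127) = (-61 + 40)*(-1*127) = -21*(-127) = 2667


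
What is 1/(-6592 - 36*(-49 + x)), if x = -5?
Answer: -1/4648 ≈ -0.00021515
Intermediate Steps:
1/(-6592 - 36*(-49 + x)) = 1/(-6592 - 36*(-49 - 5)) = 1/(-6592 - 36*(-54)) = 1/(-6592 + 1944) = 1/(-4648) = -1/4648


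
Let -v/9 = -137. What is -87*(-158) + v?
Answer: 14979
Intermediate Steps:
v = 1233 (v = -9*(-137) = 1233)
-87*(-158) + v = -87*(-158) + 1233 = 13746 + 1233 = 14979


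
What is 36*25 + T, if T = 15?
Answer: 915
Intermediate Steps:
36*25 + T = 36*25 + 15 = 900 + 15 = 915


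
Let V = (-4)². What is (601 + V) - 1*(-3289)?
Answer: 3906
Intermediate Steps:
V = 16
(601 + V) - 1*(-3289) = (601 + 16) - 1*(-3289) = 617 + 3289 = 3906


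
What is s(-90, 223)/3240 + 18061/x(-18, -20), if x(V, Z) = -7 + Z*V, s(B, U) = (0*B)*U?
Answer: 18061/353 ≈ 51.164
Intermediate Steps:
s(B, U) = 0 (s(B, U) = 0*U = 0)
x(V, Z) = -7 + V*Z
s(-90, 223)/3240 + 18061/x(-18, -20) = 0/3240 + 18061/(-7 - 18*(-20)) = 0*(1/3240) + 18061/(-7 + 360) = 0 + 18061/353 = 18061/353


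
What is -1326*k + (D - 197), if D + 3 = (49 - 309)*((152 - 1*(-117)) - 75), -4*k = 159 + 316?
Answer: 213645/2 ≈ 1.0682e+5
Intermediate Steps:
k = -475/4 (k = -(159 + 316)/4 = -¼*475 = -475/4 ≈ -118.75)
D = -50443 (D = -3 + (49 - 309)*((152 - 1*(-117)) - 75) = -3 - 260*((152 + 117) - 75) = -3 - 260*(269 - 75) = -3 - 260*194 = -3 - 50440 = -50443)
-1326*k + (D - 197) = -1326*(-475/4) + (-50443 - 197) = 314925/2 - 50640 = 213645/2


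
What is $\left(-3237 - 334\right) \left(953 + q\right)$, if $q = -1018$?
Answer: $232115$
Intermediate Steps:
$\left(-3237 - 334\right) \left(953 + q\right) = \left(-3237 - 334\right) \left(953 - 1018\right) = \left(-3571\right) \left(-65\right) = 232115$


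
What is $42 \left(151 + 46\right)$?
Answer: $8274$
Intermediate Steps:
$42 \left(151 + 46\right) = 42 \cdot 197 = 8274$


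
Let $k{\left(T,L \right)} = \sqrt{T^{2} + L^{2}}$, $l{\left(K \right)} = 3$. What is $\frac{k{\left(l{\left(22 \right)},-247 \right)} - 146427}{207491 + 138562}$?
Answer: $- \frac{48809}{115351} + \frac{\sqrt{61018}}{346053} \approx -0.42242$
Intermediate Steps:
$k{\left(T,L \right)} = \sqrt{L^{2} + T^{2}}$
$\frac{k{\left(l{\left(22 \right)},-247 \right)} - 146427}{207491 + 138562} = \frac{\sqrt{\left(-247\right)^{2} + 3^{2}} - 146427}{207491 + 138562} = \frac{\sqrt{61009 + 9} - 146427}{346053} = \left(\sqrt{61018} - 146427\right) \frac{1}{346053} = \left(-146427 + \sqrt{61018}\right) \frac{1}{346053} = - \frac{48809}{115351} + \frac{\sqrt{61018}}{346053}$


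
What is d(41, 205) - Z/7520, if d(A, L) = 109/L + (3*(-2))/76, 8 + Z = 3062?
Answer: 136619/2929040 ≈ 0.046643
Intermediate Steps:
Z = 3054 (Z = -8 + 3062 = 3054)
d(A, L) = -3/38 + 109/L (d(A, L) = 109/L - 6*1/76 = 109/L - 3/38 = -3/38 + 109/L)
d(41, 205) - Z/7520 = (-3/38 + 109/205) - 3054/7520 = (-3/38 + 109*(1/205)) - 3054/7520 = (-3/38 + 109/205) - 1*1527/3760 = 3527/7790 - 1527/3760 = 136619/2929040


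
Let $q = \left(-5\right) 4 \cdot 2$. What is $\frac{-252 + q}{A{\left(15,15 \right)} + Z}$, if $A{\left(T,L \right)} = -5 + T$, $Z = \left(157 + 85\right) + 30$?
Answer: $- \frac{146}{141} \approx -1.0355$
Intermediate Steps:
$Z = 272$ ($Z = 242 + 30 = 272$)
$q = -40$ ($q = \left(-20\right) 2 = -40$)
$\frac{-252 + q}{A{\left(15,15 \right)} + Z} = \frac{-252 - 40}{\left(-5 + 15\right) + 272} = - \frac{292}{10 + 272} = - \frac{292}{282} = \left(-292\right) \frac{1}{282} = - \frac{146}{141}$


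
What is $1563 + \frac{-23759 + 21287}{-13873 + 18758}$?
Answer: $\frac{7632783}{4885} \approx 1562.5$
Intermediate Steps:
$1563 + \frac{-23759 + 21287}{-13873 + 18758} = 1563 - \frac{2472}{4885} = \frac{7632783}{4885}$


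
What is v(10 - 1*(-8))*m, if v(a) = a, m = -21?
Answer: -378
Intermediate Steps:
v(10 - 1*(-8))*m = (10 - 1*(-8))*(-21) = (10 + 8)*(-21) = 18*(-21) = -378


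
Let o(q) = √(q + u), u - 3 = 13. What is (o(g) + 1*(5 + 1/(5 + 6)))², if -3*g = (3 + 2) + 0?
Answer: 14611/363 + 112*√129/33 ≈ 78.798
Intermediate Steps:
u = 16 (u = 3 + 13 = 16)
g = -5/3 (g = -((3 + 2) + 0)/3 = -(5 + 0)/3 = -⅓*5 = -5/3 ≈ -1.6667)
o(q) = √(16 + q) (o(q) = √(q + 16) = √(16 + q))
(o(g) + 1*(5 + 1/(5 + 6)))² = (√(16 - 5/3) + 1*(5 + 1/(5 + 6)))² = (√(43/3) + 1*(5 + 1/11))² = (√129/3 + 1*(5 + 1/11))² = (√129/3 + 1*(56/11))² = (√129/3 + 56/11)² = (56/11 + √129/3)²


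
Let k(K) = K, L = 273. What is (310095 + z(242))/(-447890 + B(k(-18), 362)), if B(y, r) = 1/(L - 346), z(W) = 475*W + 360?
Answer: -31054565/32695971 ≈ -0.94980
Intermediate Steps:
z(W) = 360 + 475*W
B(y, r) = -1/73 (B(y, r) = 1/(273 - 346) = 1/(-73) = -1/73)
(310095 + z(242))/(-447890 + B(k(-18), 362)) = (310095 + (360 + 475*242))/(-447890 - 1/73) = (310095 + (360 + 114950))/(-32695971/73) = (310095 + 115310)*(-73/32695971) = 425405*(-73/32695971) = -31054565/32695971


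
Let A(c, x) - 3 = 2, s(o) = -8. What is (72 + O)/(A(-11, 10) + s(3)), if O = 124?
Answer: -196/3 ≈ -65.333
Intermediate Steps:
A(c, x) = 5 (A(c, x) = 3 + 2 = 5)
(72 + O)/(A(-11, 10) + s(3)) = (72 + 124)/(5 - 8) = 196/(-3) = -1/3*196 = -196/3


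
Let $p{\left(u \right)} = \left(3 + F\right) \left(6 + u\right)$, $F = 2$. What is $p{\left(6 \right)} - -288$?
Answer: $348$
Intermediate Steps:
$p{\left(u \right)} = 30 + 5 u$ ($p{\left(u \right)} = \left(3 + 2\right) \left(6 + u\right) = 5 \left(6 + u\right) = 30 + 5 u$)
$p{\left(6 \right)} - -288 = \left(30 + 5 \cdot 6\right) - -288 = \left(30 + 30\right) + 288 = 60 + 288 = 348$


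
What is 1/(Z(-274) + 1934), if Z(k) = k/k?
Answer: 1/1935 ≈ 0.00051680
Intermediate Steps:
Z(k) = 1
1/(Z(-274) + 1934) = 1/(1 + 1934) = 1/1935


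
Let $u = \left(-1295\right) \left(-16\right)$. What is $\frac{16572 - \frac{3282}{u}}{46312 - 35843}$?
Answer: $\frac{171684279}{108458840} \approx 1.5829$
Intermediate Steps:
$u = 20720$
$\frac{16572 - \frac{3282}{u}}{46312 - 35843} = \frac{16572 - \frac{3282}{20720}}{46312 - 35843} = \frac{16572 - \frac{1641}{10360}}{10469} = \left(16572 - \frac{1641}{10360}\right) \frac{1}{10469} = \frac{171684279}{10360} \cdot \frac{1}{10469} = \frac{171684279}{108458840}$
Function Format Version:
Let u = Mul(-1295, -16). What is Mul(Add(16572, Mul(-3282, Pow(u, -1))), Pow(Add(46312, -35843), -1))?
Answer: Rational(171684279, 108458840) ≈ 1.5829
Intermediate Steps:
u = 20720
Mul(Add(16572, Mul(-3282, Pow(u, -1))), Pow(Add(46312, -35843), -1)) = Mul(Add(16572, Mul(-3282, Pow(20720, -1))), Pow(Add(46312, -35843), -1)) = Mul(Add(16572, Mul(-3282, Rational(1, 20720))), Pow(10469, -1)) = Mul(Add(16572, Rational(-1641, 10360)), Rational(1, 10469)) = Mul(Rational(171684279, 10360), Rational(1, 10469)) = Rational(171684279, 108458840)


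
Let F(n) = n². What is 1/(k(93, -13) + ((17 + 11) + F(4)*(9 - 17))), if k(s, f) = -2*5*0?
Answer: -1/100 ≈ -0.010000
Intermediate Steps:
k(s, f) = 0 (k(s, f) = -10*0 = 0)
1/(k(93, -13) + ((17 + 11) + F(4)*(9 - 17))) = 1/(0 + ((17 + 11) + 4²*(9 - 17))) = 1/(0 + (28 + 16*(-8))) = 1/(0 + (28 - 128)) = 1/(0 - 100) = 1/(-100) = -1/100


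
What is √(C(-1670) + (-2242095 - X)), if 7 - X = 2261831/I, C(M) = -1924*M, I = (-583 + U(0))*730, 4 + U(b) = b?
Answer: √178290807441855990/428510 ≈ 985.38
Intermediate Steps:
U(b) = -4 + b
I = -428510 (I = (-583 + (-4 + 0))*730 = (-583 - 4)*730 = -587*730 = -428510)
X = 5261401/428510 (X = 7 - 2261831/(-428510) = 7 - 2261831*(-1)/428510 = 7 - 1*(-2261831/428510) = 7 + 2261831/428510 = 5261401/428510 ≈ 12.278)
√(C(-1670) + (-2242095 - X)) = √(-1924*(-1670) + (-2242095 - 1*5261401/428510)) = √(3213080 + (-2242095 - 5261401/428510)) = √(3213080 - 960765389851/428510) = √(416071520949/428510) = √178290807441855990/428510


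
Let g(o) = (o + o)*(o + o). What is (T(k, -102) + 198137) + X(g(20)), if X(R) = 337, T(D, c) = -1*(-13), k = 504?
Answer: 198487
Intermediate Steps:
T(D, c) = 13
g(o) = 4*o**2 (g(o) = (2*o)*(2*o) = 4*o**2)
(T(k, -102) + 198137) + X(g(20)) = (13 + 198137) + 337 = 198150 + 337 = 198487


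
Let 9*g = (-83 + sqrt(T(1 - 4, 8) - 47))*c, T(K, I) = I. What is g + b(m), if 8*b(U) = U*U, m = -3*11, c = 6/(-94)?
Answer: 154213/1128 - I*sqrt(39)/141 ≈ 136.71 - 0.044291*I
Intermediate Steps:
c = -3/47 (c = 6*(-1/94) = -3/47 ≈ -0.063830)
m = -33
b(U) = U**2/8 (b(U) = (U*U)/8 = U**2/8)
g = 83/141 - I*sqrt(39)/141 (g = ((-83 + sqrt(8 - 47))*(-3/47))/9 = ((-83 + sqrt(-39))*(-3/47))/9 = ((-83 + I*sqrt(39))*(-3/47))/9 = (249/47 - 3*I*sqrt(39)/47)/9 = 83/141 - I*sqrt(39)/141 ≈ 0.58865 - 0.044291*I)
g + b(m) = (83/141 - I*sqrt(39)/141) + (1/8)*(-33)**2 = (83/141 - I*sqrt(39)/141) + (1/8)*1089 = (83/141 - I*sqrt(39)/141) + 1089/8 = 154213/1128 - I*sqrt(39)/141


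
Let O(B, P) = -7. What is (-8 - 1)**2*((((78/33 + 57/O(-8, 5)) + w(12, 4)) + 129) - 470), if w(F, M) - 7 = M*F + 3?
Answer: -1801116/77 ≈ -23391.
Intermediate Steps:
w(F, M) = 10 + F*M (w(F, M) = 7 + (M*F + 3) = 7 + (F*M + 3) = 7 + (3 + F*M) = 10 + F*M)
(-8 - 1)**2*((((78/33 + 57/O(-8, 5)) + w(12, 4)) + 129) - 470) = (-8 - 1)**2*((((78/33 + 57/(-7)) + (10 + 12*4)) + 129) - 470) = (-9)**2*((((78*(1/33) + 57*(-1/7)) + (10 + 48)) + 129) - 470) = 81*((((26/11 - 57/7) + 58) + 129) - 470) = 81*(((-445/77 + 58) + 129) - 470) = 81*((4021/77 + 129) - 470) = 81*(13954/77 - 470) = 81*(-22236/77) = -1801116/77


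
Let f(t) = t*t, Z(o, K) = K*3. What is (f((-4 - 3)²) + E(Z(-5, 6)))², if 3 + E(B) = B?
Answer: 5837056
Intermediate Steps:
Z(o, K) = 3*K
E(B) = -3 + B
f(t) = t²
(f((-4 - 3)²) + E(Z(-5, 6)))² = (((-4 - 3)²)² + (-3 + 3*6))² = (((-7)²)² + (-3 + 18))² = (49² + 15)² = (2401 + 15)² = 2416² = 5837056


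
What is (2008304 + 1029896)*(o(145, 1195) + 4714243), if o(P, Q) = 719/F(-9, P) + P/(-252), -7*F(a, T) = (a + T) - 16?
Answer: 902329086157235/63 ≈ 1.4323e+13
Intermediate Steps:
F(a, T) = 16/7 - T/7 - a/7 (F(a, T) = -((a + T) - 16)/7 = -((T + a) - 16)/7 = -(-16 + T + a)/7 = 16/7 - T/7 - a/7)
o(P, Q) = 719/(25/7 - P/7) - P/252 (o(P, Q) = 719/(16/7 - P/7 - 1/7*(-9)) + P/(-252) = 719/(16/7 - P/7 + 9/7) + P*(-1/252) = 719/(25/7 - P/7) - P/252)
(2008304 + 1029896)*(o(145, 1195) + 4714243) = (2008304 + 1029896)*((-1268316 - 1*145*(-25 + 145))/(252*(-25 + 145)) + 4714243) = 3038200*((1/252)*(-1268316 - 1*145*120)/120 + 4714243) = 3038200*((1/252)*(1/120)*(-1268316 - 17400) + 4714243) = 3038200*((1/252)*(1/120)*(-1285716) + 4714243) = 3038200*(-107143/2520 + 4714243) = 3038200*(11879785217/2520) = 902329086157235/63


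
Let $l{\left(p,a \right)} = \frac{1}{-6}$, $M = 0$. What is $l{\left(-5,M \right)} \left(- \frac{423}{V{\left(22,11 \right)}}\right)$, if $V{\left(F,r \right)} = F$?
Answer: $\frac{141}{44} \approx 3.2045$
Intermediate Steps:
$l{\left(p,a \right)} = - \frac{1}{6}$
$l{\left(-5,M \right)} \left(- \frac{423}{V{\left(22,11 \right)}}\right) = - \frac{\left(-423\right) \frac{1}{22}}{6} = \left(- \frac{1}{6}\right) \left(- \frac{423}{22}\right) = \frac{141}{44}$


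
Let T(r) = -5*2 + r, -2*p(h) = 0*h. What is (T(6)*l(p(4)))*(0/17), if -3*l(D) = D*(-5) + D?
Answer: 0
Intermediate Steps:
p(h) = 0 (p(h) = -0*h = -½*0 = 0)
l(D) = 4*D/3 (l(D) = -(D*(-5) + D)/3 = -(-5*D + D)/3 = -(-4)*D/3 = 4*D/3)
T(r) = -10 + r
(T(6)*l(p(4)))*(0/17) = ((-10 + 6)*((4/3)*0))*(0/17) = (-4*0)*(0*(1/17)) = 0*0 = 0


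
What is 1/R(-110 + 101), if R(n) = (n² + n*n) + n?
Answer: 1/153 ≈ 0.0065359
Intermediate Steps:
R(n) = n + 2*n² (R(n) = (n² + n²) + n = 2*n² + n = n + 2*n²)
1/R(-110 + 101) = 1/((-110 + 101)*(1 + 2*(-110 + 101))) = 1/(-9*(1 + 2*(-9))) = 1/(-9*(1 - 18)) = 1/(-9*(-17)) = 1/153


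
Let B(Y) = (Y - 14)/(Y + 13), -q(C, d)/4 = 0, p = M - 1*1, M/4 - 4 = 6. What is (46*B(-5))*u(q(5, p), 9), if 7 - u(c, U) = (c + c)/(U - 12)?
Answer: -3059/4 ≈ -764.75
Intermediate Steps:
M = 40 (M = 16 + 4*6 = 16 + 24 = 40)
p = 39 (p = 40 - 1*1 = 40 - 1 = 39)
q(C, d) = 0 (q(C, d) = -4*0 = 0)
u(c, U) = 7 - 2*c/(-12 + U) (u(c, U) = 7 - (c + c)/(U - 12) = 7 - 2*c/(-12 + U))
B(Y) = (-14 + Y)/(13 + Y)
(46*B(-5))*u(q(5, p), 9) = (46*((-14 - 5)/(13 - 5)))*((-84 - 2*0 + 7*9)/(-12 + 9)) = (46*(-19/8))*((-84 + 0 + 63)/(-3)) = (46*((⅛)*(-19)))*(-⅓*(-21)) = (46*(-19/8))*7 = -437/4*7 = -3059/4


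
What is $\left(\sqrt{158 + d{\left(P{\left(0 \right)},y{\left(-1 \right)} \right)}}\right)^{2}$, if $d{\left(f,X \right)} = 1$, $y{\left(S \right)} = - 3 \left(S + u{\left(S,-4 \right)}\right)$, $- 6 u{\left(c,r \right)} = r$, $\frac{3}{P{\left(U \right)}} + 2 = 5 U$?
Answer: $159$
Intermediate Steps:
$P{\left(U \right)} = \frac{3}{-2 + 5 U}$
$u{\left(c,r \right)} = - \frac{r}{6}$
$y{\left(S \right)} = -2 - 3 S$ ($y{\left(S \right)} = - 3 \left(S - - \frac{2}{3}\right) = - 3 \left(S + \frac{2}{3}\right) = - 3 \left(\frac{2}{3} + S\right) = -2 - 3 S$)
$\left(\sqrt{158 + d{\left(P{\left(0 \right)},y{\left(-1 \right)} \right)}}\right)^{2} = \left(\sqrt{158 + 1}\right)^{2} = \left(\sqrt{159}\right)^{2} = 159$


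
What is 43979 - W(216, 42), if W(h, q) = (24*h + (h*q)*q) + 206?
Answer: -342435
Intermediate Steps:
W(h, q) = 206 + 24*h + h*q**2 (W(h, q) = (24*h + h*q**2) + 206 = 206 + 24*h + h*q**2)
43979 - W(216, 42) = 43979 - (206 + 24*216 + 216*42**2) = 43979 - (206 + 5184 + 216*1764) = 43979 - (206 + 5184 + 381024) = 43979 - 1*386414 = 43979 - 386414 = -342435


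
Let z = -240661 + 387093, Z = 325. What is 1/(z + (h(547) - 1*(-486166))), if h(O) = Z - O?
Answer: 1/632376 ≈ 1.5813e-6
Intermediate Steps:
z = 146432
h(O) = 325 - O
1/(z + (h(547) - 1*(-486166))) = 1/(146432 + ((325 - 1*547) - 1*(-486166))) = 1/(146432 + ((325 - 547) + 486166)) = 1/(146432 + (-222 + 486166)) = 1/(146432 + 485944) = 1/632376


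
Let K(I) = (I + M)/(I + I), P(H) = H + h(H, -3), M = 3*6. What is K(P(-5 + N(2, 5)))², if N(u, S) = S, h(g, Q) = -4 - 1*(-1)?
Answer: 25/4 ≈ 6.2500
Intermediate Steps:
h(g, Q) = -3 (h(g, Q) = -4 + 1 = -3)
M = 18
P(H) = -3 + H (P(H) = H - 3 = -3 + H)
K(I) = (18 + I)/(2*I) (K(I) = (I + 18)/(I + I) = (18 + I)/((2*I)) = (18 + I)*(1/(2*I)) = (18 + I)/(2*I))
K(P(-5 + N(2, 5)))² = ((18 + (-3 + (-5 + 5)))/(2*(-3 + (-5 + 5))))² = ((18 + (-3 + 0))/(2*(-3 + 0)))² = ((½)*(18 - 3)/(-3))² = ((½)*(-⅓)*15)² = (-5/2)² = 25/4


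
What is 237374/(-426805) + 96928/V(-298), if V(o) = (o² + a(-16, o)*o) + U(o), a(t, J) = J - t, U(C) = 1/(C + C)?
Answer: 203613433854/43966309388395 ≈ 0.0046311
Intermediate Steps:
U(C) = 1/(2*C)
V(o) = o² + 1/(2*o) + o*(16 + o) (V(o) = (o² + (o - 1*(-16))*o) + 1/(2*o) = (o² + (o + 16)*o) + 1/(2*o) = (o² + (16 + o)*o) + 1/(2*o) = (o² + o*(16 + o)) + 1/(2*o) = o² + 1/(2*o) + o*(16 + o))
237374/(-426805) + 96928/V(-298) = 237374/(-426805) + 96928/(((½)*(1 + 4*(-298)²*(8 - 298))/(-298))) = 237374*(-1/426805) + 96928/(((½)*(-1/298)*(1 + 4*88804*(-290)))) = -237374/426805 + 96928/(((½)*(-1/298)*(1 - 103012640))) = -237374/426805 + 96928/(((½)*(-1/298)*(-103012639))) = -237374/426805 + 96928/(103012639/596) = -237374/426805 + 96928*(596/103012639) = -237374/426805 + 57769088/103012639 = 203613433854/43966309388395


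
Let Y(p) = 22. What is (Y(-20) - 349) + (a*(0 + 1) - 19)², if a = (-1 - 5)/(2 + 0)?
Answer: 157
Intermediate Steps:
a = -3 (a = -6/2 = -6*½ = -3)
(Y(-20) - 349) + (a*(0 + 1) - 19)² = (22 - 349) + (-3*(0 + 1) - 19)² = -327 + (-3*1 - 19)² = -327 + (-3 - 19)² = -327 + (-22)² = -327 + 484 = 157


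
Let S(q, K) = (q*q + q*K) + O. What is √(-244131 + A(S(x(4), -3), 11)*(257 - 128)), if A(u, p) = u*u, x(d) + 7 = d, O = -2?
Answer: I*√211107 ≈ 459.46*I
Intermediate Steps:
x(d) = -7 + d
S(q, K) = -2 + q² + K*q (S(q, K) = (q*q + q*K) - 2 = (q² + K*q) - 2 = -2 + q² + K*q)
A(u, p) = u²
√(-244131 + A(S(x(4), -3), 11)*(257 - 128)) = √(-244131 + (-2 + (-7 + 4)² - 3*(-7 + 4))²*(257 - 128)) = √(-244131 + (-2 + (-3)² - 3*(-3))²*129) = √(-244131 + (-2 + 9 + 9)²*129) = √(-244131 + 16²*129) = √(-244131 + 256*129) = √(-244131 + 33024) = √(-211107) = I*√211107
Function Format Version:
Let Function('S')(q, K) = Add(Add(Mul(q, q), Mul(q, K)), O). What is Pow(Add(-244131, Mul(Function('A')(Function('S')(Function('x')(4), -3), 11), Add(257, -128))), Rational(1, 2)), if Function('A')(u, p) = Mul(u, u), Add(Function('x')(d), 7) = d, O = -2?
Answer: Mul(I, Pow(211107, Rational(1, 2))) ≈ Mul(459.46, I)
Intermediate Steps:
Function('x')(d) = Add(-7, d)
Function('S')(q, K) = Add(-2, Pow(q, 2), Mul(K, q)) (Function('S')(q, K) = Add(Add(Mul(q, q), Mul(q, K)), -2) = Add(Add(Pow(q, 2), Mul(K, q)), -2) = Add(-2, Pow(q, 2), Mul(K, q)))
Function('A')(u, p) = Pow(u, 2)
Pow(Add(-244131, Mul(Function('A')(Function('S')(Function('x')(4), -3), 11), Add(257, -128))), Rational(1, 2)) = Pow(Add(-244131, Mul(Pow(Add(-2, Pow(Add(-7, 4), 2), Mul(-3, Add(-7, 4))), 2), Add(257, -128))), Rational(1, 2)) = Pow(Add(-244131, Mul(Pow(Add(-2, Pow(-3, 2), Mul(-3, -3)), 2), 129)), Rational(1, 2)) = Pow(Add(-244131, Mul(Pow(Add(-2, 9, 9), 2), 129)), Rational(1, 2)) = Pow(Add(-244131, Mul(Pow(16, 2), 129)), Rational(1, 2)) = Pow(Add(-244131, Mul(256, 129)), Rational(1, 2)) = Pow(Add(-244131, 33024), Rational(1, 2)) = Pow(-211107, Rational(1, 2)) = Mul(I, Pow(211107, Rational(1, 2)))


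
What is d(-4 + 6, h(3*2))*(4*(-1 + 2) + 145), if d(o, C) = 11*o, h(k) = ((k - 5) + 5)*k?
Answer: 3278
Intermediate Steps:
h(k) = k² (h(k) = ((-5 + k) + 5)*k = k*k = k²)
d(-4 + 6, h(3*2))*(4*(-1 + 2) + 145) = (11*(-4 + 6))*(4*(-1 + 2) + 145) = (11*2)*(4*1 + 145) = 22*(4 + 145) = 22*149 = 3278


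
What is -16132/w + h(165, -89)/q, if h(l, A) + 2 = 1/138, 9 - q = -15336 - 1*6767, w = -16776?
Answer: 2050894783/2132967744 ≈ 0.96152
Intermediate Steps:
q = 22112 (q = 9 - (-15336 - 1*6767) = 9 - (-15336 - 6767) = 9 - 1*(-22103) = 9 + 22103 = 22112)
h(l, A) = -275/138 (h(l, A) = -2 + 1/138 = -275/138)
-16132/w + h(165, -89)/q = -16132/(-16776) - 275/138/22112 = -16132*(-1/16776) - 275/138*1/22112 = 4033/4194 - 275/3051456 = 2050894783/2132967744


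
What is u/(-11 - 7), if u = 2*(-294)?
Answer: 98/3 ≈ 32.667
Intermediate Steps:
u = -588
u/(-11 - 7) = -588/(-11 - 7) = -588/(-18) = -588*(-1/18) = 98/3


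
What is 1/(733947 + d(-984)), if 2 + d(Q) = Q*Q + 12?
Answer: 1/1702213 ≈ 5.8747e-7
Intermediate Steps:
d(Q) = 10 + Q² (d(Q) = -2 + (Q*Q + 12) = -2 + (Q² + 12) = -2 + (12 + Q²) = 10 + Q²)
1/(733947 + d(-984)) = 1/(733947 + (10 + (-984)²)) = 1/(733947 + (10 + 968256)) = 1/(733947 + 968266) = 1/1702213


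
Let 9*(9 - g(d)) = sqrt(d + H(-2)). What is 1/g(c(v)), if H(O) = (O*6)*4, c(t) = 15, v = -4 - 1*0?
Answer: 243/2198 + 3*I*sqrt(33)/2198 ≈ 0.11056 + 0.0078406*I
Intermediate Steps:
v = -4 (v = -4 + 0 = -4)
H(O) = 24*O (H(O) = (6*O)*4 = 24*O)
g(d) = 9 - sqrt(-48 + d)/9 (g(d) = 9 - sqrt(d + 24*(-2))/9 = 9 - sqrt(d - 48)/9 = 9 - sqrt(-48 + d)/9)
1/g(c(v)) = 1/(9 - sqrt(-48 + 15)/9) = 1/(9 - I*sqrt(33)/9)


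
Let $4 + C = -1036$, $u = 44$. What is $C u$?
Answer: $-45760$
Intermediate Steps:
$C = -1040$ ($C = -4 - 1036 = -1040$)
$C u = \left(-1040\right) 44 = -45760$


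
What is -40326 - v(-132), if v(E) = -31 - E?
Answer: -40427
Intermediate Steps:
-40326 - v(-132) = -40326 - (-31 - 1*(-132)) = -40326 - (-31 + 132) = -40326 - 1*101 = -40326 - 101 = -40427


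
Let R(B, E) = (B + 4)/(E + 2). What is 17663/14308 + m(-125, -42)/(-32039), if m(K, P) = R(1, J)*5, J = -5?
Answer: 242581753/196463148 ≈ 1.2347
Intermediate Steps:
R(B, E) = (4 + B)/(2 + E)
m(K, P) = -25/3 (m(K, P) = ((4 + 1)/(2 - 5))*5 = (5/(-3))*5 = -⅓*5*5 = -5/3*5 = -25/3)
17663/14308 + m(-125, -42)/(-32039) = 17663/14308 - 25/3/(-32039) = 17663*(1/14308) - 25/3*(-1/32039) = 17663/14308 + 25/96117 = 242581753/196463148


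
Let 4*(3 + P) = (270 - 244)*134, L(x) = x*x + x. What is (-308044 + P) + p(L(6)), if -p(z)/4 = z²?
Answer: -314232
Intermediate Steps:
L(x) = x + x² (L(x) = x² + x = x + x²)
P = 868 (P = -3 + ((270 - 244)*134)/4 = -3 + (26*134)/4 = -3 + (¼)*3484 = -3 + 871 = 868)
p(z) = -4*z²
(-308044 + P) + p(L(6)) = (-308044 + 868) - 4*36*(1 + 6)² = -307176 - 4*(6*7)² = -307176 - 4*42² = -307176 - 4*1764 = -307176 - 7056 = -314232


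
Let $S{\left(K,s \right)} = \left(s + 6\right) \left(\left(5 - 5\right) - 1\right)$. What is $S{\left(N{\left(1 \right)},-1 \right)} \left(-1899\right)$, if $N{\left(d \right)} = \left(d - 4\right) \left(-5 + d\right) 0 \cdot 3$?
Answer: $9495$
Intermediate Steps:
$N{\left(d \right)} = 0$ ($N{\left(d \right)} = \left(-4 + d\right) \left(-5 + d\right) 0 \cdot 3 = \left(-5 + d\right) \left(-4 + d\right) 0 \cdot 3 = 0 \cdot 3 = 0$)
$S{\left(K,s \right)} = -6 - s$ ($S{\left(K,s \right)} = \left(6 + s\right) \left(\left(5 - 5\right) - 1\right) = \left(6 + s\right) \left(0 - 1\right) = \left(6 + s\right) \left(-1\right) = -6 - s$)
$S{\left(N{\left(1 \right)},-1 \right)} \left(-1899\right) = \left(-6 - -1\right) \left(-1899\right) = \left(-6 + 1\right) \left(-1899\right) = \left(-5\right) \left(-1899\right) = 9495$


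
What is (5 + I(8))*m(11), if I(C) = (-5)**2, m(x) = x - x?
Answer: 0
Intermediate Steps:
m(x) = 0
I(C) = 25
(5 + I(8))*m(11) = (5 + 25)*0 = 30*0 = 0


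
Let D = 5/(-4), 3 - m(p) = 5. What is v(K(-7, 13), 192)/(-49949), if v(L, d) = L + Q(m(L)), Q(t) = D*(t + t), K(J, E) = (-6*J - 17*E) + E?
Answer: 161/49949 ≈ 0.0032233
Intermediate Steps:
m(p) = -2 (m(p) = 3 - 1*5 = 3 - 5 = -2)
K(J, E) = -16*E - 6*J (K(J, E) = (-17*E - 6*J) + E = -16*E - 6*J)
D = -5/4 (D = 5*(-¼) = -5/4 ≈ -1.2500)
Q(t) = -5*t/2 (Q(t) = -5*(t + t)/4 = -5*t/2)
v(L, d) = 5 + L (v(L, d) = L - 5/2*(-2) = L + 5 = 5 + L)
v(K(-7, 13), 192)/(-49949) = (5 + (-16*13 - 6*(-7)))/(-49949) = (5 + (-208 + 42))*(-1/49949) = (5 - 166)*(-1/49949) = -161*(-1/49949) = 161/49949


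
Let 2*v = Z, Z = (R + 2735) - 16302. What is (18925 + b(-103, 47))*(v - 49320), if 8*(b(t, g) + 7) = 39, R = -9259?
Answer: -9193943739/8 ≈ -1.1492e+9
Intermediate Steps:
Z = -22826 (Z = (-9259 + 2735) - 16302 = -6524 - 16302 = -22826)
v = -11413 (v = (½)*(-22826) = -11413)
b(t, g) = -17/8 (b(t, g) = -7 + (⅛)*39 = -7 + 39/8 = -17/8)
(18925 + b(-103, 47))*(v - 49320) = (18925 - 17/8)*(-11413 - 49320) = (151383/8)*(-60733) = -9193943739/8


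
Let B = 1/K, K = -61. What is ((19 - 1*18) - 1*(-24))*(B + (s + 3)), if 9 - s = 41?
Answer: -44250/61 ≈ -725.41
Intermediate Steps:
s = -32 (s = 9 - 1*41 = 9 - 41 = -32)
B = -1/61 (B = 1/(-61) = -1/61 ≈ -0.016393)
((19 - 1*18) - 1*(-24))*(B + (s + 3)) = ((19 - 1*18) - 1*(-24))*(-1/61 + (-32 + 3)) = ((19 - 18) + 24)*(-1/61 - 29) = (1 + 24)*(-1770/61) = 25*(-1770/61) = -44250/61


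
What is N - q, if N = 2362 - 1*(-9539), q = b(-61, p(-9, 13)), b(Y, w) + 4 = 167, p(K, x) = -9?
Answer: 11738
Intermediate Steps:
b(Y, w) = 163 (b(Y, w) = -4 + 167 = 163)
q = 163
N = 11901 (N = 2362 + 9539 = 11901)
N - q = 11901 - 1*163 = 11901 - 163 = 11738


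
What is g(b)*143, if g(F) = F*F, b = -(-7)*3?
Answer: 63063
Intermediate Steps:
b = 21 (b = -7*(-3) = 21)
g(F) = F**2
g(b)*143 = 21**2*143 = 441*143 = 63063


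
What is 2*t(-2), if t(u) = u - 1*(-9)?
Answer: 14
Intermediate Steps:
t(u) = 9 + u (t(u) = u + 9 = 9 + u)
2*t(-2) = 2*(9 - 2) = 2*7 = 14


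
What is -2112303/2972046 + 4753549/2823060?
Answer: 1360768030679/1398377363460 ≈ 0.97311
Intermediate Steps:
-2112303/2972046 + 4753549/2823060 = -2112303*1/2972046 + 4753549*(1/2823060) = -704101/990682 + 4753549/2823060 = 1360768030679/1398377363460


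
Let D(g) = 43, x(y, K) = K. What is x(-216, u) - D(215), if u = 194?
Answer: 151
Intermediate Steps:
x(-216, u) - D(215) = 194 - 1*43 = 194 - 43 = 151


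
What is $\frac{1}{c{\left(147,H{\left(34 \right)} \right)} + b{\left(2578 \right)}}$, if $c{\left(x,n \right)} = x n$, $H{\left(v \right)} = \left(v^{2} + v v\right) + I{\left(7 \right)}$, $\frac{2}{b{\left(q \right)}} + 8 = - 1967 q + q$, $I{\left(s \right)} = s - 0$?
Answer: $\frac{2534178}{863883540953} \approx 2.9335 \cdot 10^{-6}$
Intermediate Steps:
$I{\left(s \right)} = s$ ($I{\left(s \right)} = s + 0 = s$)
$b{\left(q \right)} = \frac{2}{-8 - 1966 q}$ ($b{\left(q \right)} = \frac{2}{-8 + \left(- 1967 q + q\right)} = \frac{2}{-8 - 1966 q}$)
$H{\left(v \right)} = 7 + 2 v^{2}$ ($H{\left(v \right)} = \left(v^{2} + v v\right) + 7 = \left(v^{2} + v^{2}\right) + 7 = 2 v^{2} + 7 = 7 + 2 v^{2}$)
$c{\left(x,n \right)} = n x$
$\frac{1}{c{\left(147,H{\left(34 \right)} \right)} + b{\left(2578 \right)}} = \frac{1}{\left(7 + 2 \cdot 34^{2}\right) 147 - \frac{1}{4 + 983 \cdot 2578}} = \frac{1}{\left(7 + 2 \cdot 1156\right) 147 - \frac{1}{4 + 2534174}} = \frac{1}{\left(7 + 2312\right) 147 - \frac{1}{2534178}} = \frac{1}{2319 \cdot 147 - \frac{1}{2534178}} = \frac{1}{340893 - \frac{1}{2534178}} = \frac{1}{\frac{863883540953}{2534178}} = \frac{2534178}{863883540953}$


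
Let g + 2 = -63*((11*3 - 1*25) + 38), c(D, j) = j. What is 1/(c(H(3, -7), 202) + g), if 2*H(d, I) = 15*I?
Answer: -1/2698 ≈ -0.00037064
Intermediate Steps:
H(d, I) = 15*I/2 (H(d, I) = (15*I)/2 = 15*I/2)
g = -2900 (g = -2 - 63*((11*3 - 1*25) + 38) = -2 - 63*((33 - 25) + 38) = -2 - 63*(8 + 38) = -2 - 63*46 = -2 - 2898 = -2900)
1/(c(H(3, -7), 202) + g) = 1/(202 - 2900) = 1/(-2698) = -1/2698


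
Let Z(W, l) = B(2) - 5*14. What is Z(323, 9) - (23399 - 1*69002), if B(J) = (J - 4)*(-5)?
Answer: 45543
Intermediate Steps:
B(J) = 20 - 5*J (B(J) = (-4 + J)*(-5) = 20 - 5*J)
Z(W, l) = -60 (Z(W, l) = (20 - 5*2) - 5*14 = (20 - 10) - 70 = 10 - 70 = -60)
Z(323, 9) - (23399 - 1*69002) = -60 - (23399 - 1*69002) = -60 - (23399 - 69002) = -60 - 1*(-45603) = -60 + 45603 = 45543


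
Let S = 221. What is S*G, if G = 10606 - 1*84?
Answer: 2325362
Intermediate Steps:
G = 10522 (G = 10606 - 84 = 10522)
S*G = 221*10522 = 2325362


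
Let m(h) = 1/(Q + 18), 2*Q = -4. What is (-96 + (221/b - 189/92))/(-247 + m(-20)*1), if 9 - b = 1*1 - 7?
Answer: 459932/1363095 ≈ 0.33742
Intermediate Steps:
Q = -2 (Q = (½)*(-4) = -2)
m(h) = 1/16 (m(h) = 1/(-2 + 18) = 1/16)
b = 15 (b = 9 - (1*1 - 7) = 9 - (1 - 7) = 9 - 1*(-6) = 9 + 6 = 15)
(-96 + (221/b - 189/92))/(-247 + m(-20)*1) = (-96 + (221/15 - 189/92))/(-247 + (1/16)*1) = (-96 + (221*(1/15) - 189*1/92))/(-247 + 1/16) = (-96 + (221/15 - 189/92))/(-3951/16) = (-96 + 17497/1380)*(-16/3951) = -114983/1380*(-16/3951) = 459932/1363095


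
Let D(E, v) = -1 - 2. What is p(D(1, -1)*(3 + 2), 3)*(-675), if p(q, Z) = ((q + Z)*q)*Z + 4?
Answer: -367200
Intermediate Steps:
D(E, v) = -3
p(q, Z) = 4 + Z*q*(Z + q) (p(q, Z) = ((Z + q)*q)*Z + 4 = (q*(Z + q))*Z + 4 = Z*q*(Z + q) + 4 = 4 + Z*q*(Z + q))
p(D(1, -1)*(3 + 2), 3)*(-675) = (4 + 3*(-3*(3 + 2))² - 3*(3 + 2)*3²)*(-675) = (4 + 3*(-3*5)² - 3*5*9)*(-675) = (4 + 3*(-15)² - 15*9)*(-675) = (4 + 3*225 - 135)*(-675) = (4 + 675 - 135)*(-675) = 544*(-675) = -367200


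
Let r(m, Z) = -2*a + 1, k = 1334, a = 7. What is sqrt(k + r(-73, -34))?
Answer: sqrt(1321) ≈ 36.346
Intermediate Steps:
r(m, Z) = -13 (r(m, Z) = -2*7 + 1 = -14 + 1 = -13)
sqrt(k + r(-73, -34)) = sqrt(1334 - 13) = sqrt(1321)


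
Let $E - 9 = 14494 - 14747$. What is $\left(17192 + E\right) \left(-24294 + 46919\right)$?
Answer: $383448500$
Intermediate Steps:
$E = -244$ ($E = 9 + \left(14494 - 14747\right) = 9 - 253 = -244$)
$\left(17192 + E\right) \left(-24294 + 46919\right) = \left(17192 - 244\right) \left(-24294 + 46919\right) = 16948 \cdot 22625 = 383448500$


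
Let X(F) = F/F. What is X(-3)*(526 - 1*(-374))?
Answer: 900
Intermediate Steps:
X(F) = 1
X(-3)*(526 - 1*(-374)) = 1*(526 - 1*(-374)) = 1*(526 + 374) = 1*900 = 900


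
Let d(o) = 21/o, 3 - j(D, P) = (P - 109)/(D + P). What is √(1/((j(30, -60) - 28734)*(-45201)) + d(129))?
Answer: √50784871376608432531559/558537562219 ≈ 0.40347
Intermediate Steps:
j(D, P) = 3 - (-109 + P)/(D + P) (j(D, P) = 3 - (P - 109)/(D + P) = 3 - (-109 + P)/(D + P))
√(1/((j(30, -60) - 28734)*(-45201)) + d(129)) = √(1/((109 + 2*(-60) + 3*30)/(30 - 60) - 28734*(-45201)) + 21/129) = √(-1/45201/((109 - 120 + 90)/(-30) - 28734) + 21*(1/129)) = √(-1/45201/(-1/30*79 - 28734) + 7/43) = √(-1/45201/(-79/30 - 28734) + 7/43) = √(-1/45201/(-862099/30) + 7/43) = √(-30/862099*(-1/45201) + 7/43) = √(10/12989245633 + 7/43) = √(90924719861/558537562219) = √50784871376608432531559/558537562219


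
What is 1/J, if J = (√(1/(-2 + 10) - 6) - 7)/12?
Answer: -672/439 - 24*I*√94/439 ≈ -1.5308 - 0.53004*I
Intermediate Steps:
J = -7/12 + I*√94/48 (J = (√(1/8 - 6) - 7)/12 = (√(⅛ - 6) - 7)/12 = (√(-47/8) - 7)/12 = (I*√94/4 - 7)/12 = (-7 + I*√94/4)/12 = -7/12 + I*√94/48 ≈ -0.58333 + 0.20199*I)
1/J = 1/(-7/12 + I*√94/48)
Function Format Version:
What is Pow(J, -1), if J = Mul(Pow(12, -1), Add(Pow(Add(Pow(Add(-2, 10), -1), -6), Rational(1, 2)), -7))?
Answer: Add(Rational(-672, 439), Mul(Rational(-24, 439), I, Pow(94, Rational(1, 2)))) ≈ Add(-1.5308, Mul(-0.53004, I))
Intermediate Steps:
J = Add(Rational(-7, 12), Mul(Rational(1, 48), I, Pow(94, Rational(1, 2)))) (J = Mul(Rational(1, 12), Add(Pow(Add(Pow(8, -1), -6), Rational(1, 2)), -7)) = Mul(Rational(1, 12), Add(Pow(Add(Rational(1, 8), -6), Rational(1, 2)), -7)) = Mul(Rational(1, 12), Add(Pow(Rational(-47, 8), Rational(1, 2)), -7)) = Mul(Rational(1, 12), Add(Mul(Rational(1, 4), I, Pow(94, Rational(1, 2))), -7)) = Mul(Rational(1, 12), Add(-7, Mul(Rational(1, 4), I, Pow(94, Rational(1, 2))))) = Add(Rational(-7, 12), Mul(Rational(1, 48), I, Pow(94, Rational(1, 2)))) ≈ Add(-0.58333, Mul(0.20199, I)))
Pow(J, -1) = Pow(Add(Rational(-7, 12), Mul(Rational(1, 48), I, Pow(94, Rational(1, 2)))), -1)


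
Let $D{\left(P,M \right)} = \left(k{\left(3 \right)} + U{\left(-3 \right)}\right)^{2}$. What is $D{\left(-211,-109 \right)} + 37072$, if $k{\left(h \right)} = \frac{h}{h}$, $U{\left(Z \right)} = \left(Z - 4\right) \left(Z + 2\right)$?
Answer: $37136$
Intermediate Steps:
$U{\left(Z \right)} = \left(-4 + Z\right) \left(2 + Z\right)$
$k{\left(h \right)} = 1$
$D{\left(P,M \right)} = 64$ ($D{\left(P,M \right)} = \left(1 - \left(2 - 9\right)\right)^{2} = \left(1 + \left(-8 + 9 + 6\right)\right)^{2} = \left(1 + 7\right)^{2} = 8^{2} = 64$)
$D{\left(-211,-109 \right)} + 37072 = 64 + 37072 = 37136$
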